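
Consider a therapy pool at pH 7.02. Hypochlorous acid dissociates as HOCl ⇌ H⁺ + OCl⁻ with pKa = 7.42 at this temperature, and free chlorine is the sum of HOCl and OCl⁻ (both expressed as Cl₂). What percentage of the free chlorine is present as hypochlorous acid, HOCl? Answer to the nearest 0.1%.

[OCl⁻]/[HOCl] = 10^(pH − pKa) = 10^(7.02 − 7.42) = 10^-0.40 = 0.3981.
Fraction as HOCl = 1 / (1 + 0.3981) = 0.7153.

71.5%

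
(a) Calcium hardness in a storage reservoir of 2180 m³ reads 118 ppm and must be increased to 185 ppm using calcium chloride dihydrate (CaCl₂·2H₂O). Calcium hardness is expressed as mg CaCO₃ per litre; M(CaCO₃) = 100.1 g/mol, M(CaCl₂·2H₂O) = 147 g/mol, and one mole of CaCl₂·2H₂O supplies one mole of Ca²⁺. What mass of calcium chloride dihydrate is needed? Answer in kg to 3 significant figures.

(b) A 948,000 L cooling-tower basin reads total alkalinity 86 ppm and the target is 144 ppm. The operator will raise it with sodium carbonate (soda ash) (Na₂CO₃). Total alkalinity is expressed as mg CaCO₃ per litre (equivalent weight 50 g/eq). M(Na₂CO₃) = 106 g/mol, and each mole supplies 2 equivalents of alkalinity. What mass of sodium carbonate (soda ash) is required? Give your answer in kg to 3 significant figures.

(a) 214 kg; (b) 58.3 kg

(a) Volume: 2180 m³ = 2,180,000 L.
(a) Hardness to add: (185 − 118) = 67 mg/L as CaCO₃ × 2,180,000 L = 146,100 g as CaCO₃.
(a) Moles of Ca²⁺ (1 mol Ca²⁺ ≡ 1 mol CaCO₃): 146,100 / 100.1 g/mol = 1459 mol.
(a) Mass of CaCl₂·2H₂O: 1459 × 147 = 214,500 g.

(b) Alkalinity to add: (144 − 86) = 58 mg/L as CaCO₃ × 948,000 L = 54,980 g as CaCO₃.
(b) Equivalents: 54,980 g ÷ 50 g/eq = 1100 eq.
(b) Each mole of Na₂CO₃ supplies 2 eq, so 1100 / 2 = 549.8 mol.
(b) Mass: 549.8 mol × 106 g/mol = 58,280 g.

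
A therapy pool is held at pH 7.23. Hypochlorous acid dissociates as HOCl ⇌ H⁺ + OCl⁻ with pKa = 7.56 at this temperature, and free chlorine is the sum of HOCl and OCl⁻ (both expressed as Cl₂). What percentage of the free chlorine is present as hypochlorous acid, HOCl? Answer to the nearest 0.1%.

68.1%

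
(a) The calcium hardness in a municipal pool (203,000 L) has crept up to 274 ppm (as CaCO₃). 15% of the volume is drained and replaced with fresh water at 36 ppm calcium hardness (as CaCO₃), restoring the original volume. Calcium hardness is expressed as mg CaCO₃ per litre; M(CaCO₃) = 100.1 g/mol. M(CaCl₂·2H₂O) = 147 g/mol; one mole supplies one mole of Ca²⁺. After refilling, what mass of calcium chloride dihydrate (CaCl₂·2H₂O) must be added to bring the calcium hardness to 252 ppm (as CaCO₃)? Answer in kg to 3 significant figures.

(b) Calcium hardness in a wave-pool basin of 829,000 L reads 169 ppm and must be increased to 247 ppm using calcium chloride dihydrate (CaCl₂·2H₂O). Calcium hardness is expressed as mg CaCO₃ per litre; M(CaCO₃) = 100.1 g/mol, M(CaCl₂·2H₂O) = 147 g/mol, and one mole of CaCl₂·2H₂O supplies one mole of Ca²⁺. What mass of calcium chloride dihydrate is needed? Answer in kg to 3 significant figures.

(a) 4.08 kg; (b) 95.0 kg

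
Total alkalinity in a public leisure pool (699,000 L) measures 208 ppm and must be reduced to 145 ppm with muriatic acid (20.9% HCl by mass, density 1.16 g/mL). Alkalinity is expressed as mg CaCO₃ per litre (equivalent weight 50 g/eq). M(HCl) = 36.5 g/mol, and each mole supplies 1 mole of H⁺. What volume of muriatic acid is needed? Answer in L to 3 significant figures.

133 L

Alkalinity to neutralize: (208 − 145) = 63 mg/L as CaCO₃ × 699,000 L = 44,040 g as CaCO₃.
Equivalents of H⁺ required: 44,040 ÷ 50 g/eq = 880.7 eq = 880.7 mol HCl.
Mass of HCl: 880.7 × 36.5 = 32,150 g.
Mass of 20.9% solution: 32,150 / 0.209 = 153,800 g.
Volume: 153,800 g ÷ 1.16 g/mL = 132,600 mL.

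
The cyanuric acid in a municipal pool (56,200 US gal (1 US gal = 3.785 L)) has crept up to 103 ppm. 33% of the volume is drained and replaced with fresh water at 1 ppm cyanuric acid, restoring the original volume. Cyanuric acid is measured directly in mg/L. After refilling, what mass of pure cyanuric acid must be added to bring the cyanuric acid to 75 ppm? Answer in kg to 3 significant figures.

Volume: 56,200 US gal × 3.785 L/gal = 212,717 L.
After draining 33% and refilling: 103 × 0.67 + 1 × 0.33 = 69.34 ppm.
Deficit to target: 75 − 69.34 = 5.66 mg/L.
Mass: 5.66 mg/L × 212,717 L = 1204 g cyanuric acid.

1.20 kg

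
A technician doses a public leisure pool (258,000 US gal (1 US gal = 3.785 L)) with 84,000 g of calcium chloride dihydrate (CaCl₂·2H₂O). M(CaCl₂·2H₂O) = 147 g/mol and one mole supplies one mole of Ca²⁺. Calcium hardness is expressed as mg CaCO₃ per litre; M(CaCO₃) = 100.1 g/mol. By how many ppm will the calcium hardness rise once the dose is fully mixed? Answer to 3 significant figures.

Volume: 258,000 US gal × 3.785 L/gal = 976,530 L.
Moles of Ca²⁺: 84,000 g ÷ 147 g/mol = 571.4 mol.
As CaCO₃: 571.4 mol × 100.1 g/mol = 57,200 g.
Rise: 57,200 g / 976,530 L × 1000 = 58.57 mg/L.

58.6 ppm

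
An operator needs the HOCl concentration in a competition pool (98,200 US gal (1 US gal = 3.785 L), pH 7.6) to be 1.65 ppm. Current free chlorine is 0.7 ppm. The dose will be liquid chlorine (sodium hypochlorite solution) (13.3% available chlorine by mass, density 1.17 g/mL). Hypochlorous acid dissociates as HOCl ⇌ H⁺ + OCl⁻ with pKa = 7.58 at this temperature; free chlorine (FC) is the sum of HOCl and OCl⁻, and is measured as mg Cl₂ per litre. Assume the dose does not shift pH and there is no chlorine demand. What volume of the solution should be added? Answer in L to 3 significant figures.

6.40 L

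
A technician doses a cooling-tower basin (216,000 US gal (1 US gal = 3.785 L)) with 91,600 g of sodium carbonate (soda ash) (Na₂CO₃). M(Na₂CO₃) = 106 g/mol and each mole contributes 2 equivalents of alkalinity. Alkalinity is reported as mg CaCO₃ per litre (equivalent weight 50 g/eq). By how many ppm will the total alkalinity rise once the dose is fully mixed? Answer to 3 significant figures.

Volume: 216,000 US gal × 3.785 L/gal = 817,560 L.
Moles of Na₂CO₃: 91,600 g ÷ 106 g/mol = 864.2 mol → 1728 eq of alkalinity.
As CaCO₃: 1728 eq × 50 g/eq = 86,420 g.
Rise: 86,420 g / 817,560 L × 1000 = 105.7 mg/L.

106 ppm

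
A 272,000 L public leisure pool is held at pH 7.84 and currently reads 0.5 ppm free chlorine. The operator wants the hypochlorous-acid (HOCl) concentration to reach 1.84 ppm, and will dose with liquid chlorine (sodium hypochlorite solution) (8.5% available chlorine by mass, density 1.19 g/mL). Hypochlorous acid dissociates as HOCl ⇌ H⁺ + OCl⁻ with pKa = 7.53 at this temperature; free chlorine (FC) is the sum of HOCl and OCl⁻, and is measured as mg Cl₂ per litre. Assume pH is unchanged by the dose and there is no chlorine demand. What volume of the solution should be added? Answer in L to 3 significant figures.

13.7 L

[OCl⁻]/[HOCl] = 10^(pH − pKa) = 10^(7.84 − 7.53) = 2.042; fraction as HOCl = 1/(1 + 2.042) = 0.3288.
Free chlorine required for 1.84 ppm HOCl: 1.84 / 0.3288 = 5.597 ppm.
FC to add: 5.597 − 0.5 = 5.097 mg/L as Cl₂.
Cl₂ equivalent: 5.097 mg/L × 272,000 L = 1386 g.
Product at 8.5% available Cl: 1386 / 0.085 = 16,310 g.
Volume: 16,310 g ÷ 1.19 g/mL = 13,710 mL.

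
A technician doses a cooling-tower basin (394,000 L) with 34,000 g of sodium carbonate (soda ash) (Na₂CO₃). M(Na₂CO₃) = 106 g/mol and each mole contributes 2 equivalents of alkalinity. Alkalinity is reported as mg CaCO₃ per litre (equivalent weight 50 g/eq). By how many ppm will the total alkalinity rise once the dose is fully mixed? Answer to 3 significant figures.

Moles of Na₂CO₃: 34,000 g ÷ 106 g/mol = 320.8 mol → 641.5 eq of alkalinity.
As CaCO₃: 641.5 eq × 50 g/eq = 32,080 g.
Rise: 32,080 g / 394,000 L × 1000 = 81.41 mg/L.

81.4 ppm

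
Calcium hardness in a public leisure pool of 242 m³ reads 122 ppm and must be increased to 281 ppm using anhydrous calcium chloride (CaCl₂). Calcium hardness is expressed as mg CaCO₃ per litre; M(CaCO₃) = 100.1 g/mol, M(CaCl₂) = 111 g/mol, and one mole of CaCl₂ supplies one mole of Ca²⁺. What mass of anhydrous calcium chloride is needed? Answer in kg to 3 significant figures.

Volume: 242 m³ = 242,000 L.
Hardness to add: (281 − 122) = 159 mg/L as CaCO₃ × 242,000 L = 38,480 g as CaCO₃.
Moles of Ca²⁺ (1 mol Ca²⁺ ≡ 1 mol CaCO₃): 38,480 / 100.1 g/mol = 384.4 mol.
Mass of CaCl₂: 384.4 × 111 = 42,670 g.

42.7 kg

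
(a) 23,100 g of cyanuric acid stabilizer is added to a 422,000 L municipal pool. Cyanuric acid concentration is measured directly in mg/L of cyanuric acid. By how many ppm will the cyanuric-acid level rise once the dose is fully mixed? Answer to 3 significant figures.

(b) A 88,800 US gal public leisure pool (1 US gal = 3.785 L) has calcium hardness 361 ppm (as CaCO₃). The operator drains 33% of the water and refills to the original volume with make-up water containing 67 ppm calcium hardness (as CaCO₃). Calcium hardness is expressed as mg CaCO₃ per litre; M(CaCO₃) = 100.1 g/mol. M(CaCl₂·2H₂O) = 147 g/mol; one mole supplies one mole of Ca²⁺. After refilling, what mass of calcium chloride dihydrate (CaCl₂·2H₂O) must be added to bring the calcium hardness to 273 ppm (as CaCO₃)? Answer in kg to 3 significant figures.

(a) 54.7 ppm; (b) 4.45 kg

(a) Rise: 23,100 g / 422,000 L × 1000 = 54.74 mg/L.

(b) Volume: 88,800 US gal × 3.785 L/gal = 336,108 L.
(b) After draining 33% and refilling: 361 × 0.67 + 67 × 0.33 = 263.98 ppm.
(b) Deficit to target: 273 − 263.98 = 9.02 mg/L.
(b) As CaCO₃: 9.02 mg/L × 336,108 L = 3032 g; ÷ 100.1 = 30.29 mol Ca²⁺.
(b) Mass: 30.29 × 147 = 4452 g.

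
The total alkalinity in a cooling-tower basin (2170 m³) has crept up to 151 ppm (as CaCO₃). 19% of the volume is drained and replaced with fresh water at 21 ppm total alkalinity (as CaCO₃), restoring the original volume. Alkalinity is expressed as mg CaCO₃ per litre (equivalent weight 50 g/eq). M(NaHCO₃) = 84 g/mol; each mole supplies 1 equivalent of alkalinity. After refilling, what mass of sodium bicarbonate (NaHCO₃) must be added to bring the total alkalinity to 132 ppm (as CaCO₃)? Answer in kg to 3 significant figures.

20.8 kg

Volume: 2170 m³ = 2,170,000 L.
After draining 19% and refilling: 151 × 0.81 + 21 × 0.19 = 126.3 ppm.
Deficit to target: 132 − 126.3 = 5.7 mg/L.
As CaCO₃: 5.7 mg/L × 2,170,000 L = 12,370 g; ÷ 50 g/eq ÷ 1 = 247.4 mol NaHCO₃.
Mass: 247.4 × 84 = 20,780 g.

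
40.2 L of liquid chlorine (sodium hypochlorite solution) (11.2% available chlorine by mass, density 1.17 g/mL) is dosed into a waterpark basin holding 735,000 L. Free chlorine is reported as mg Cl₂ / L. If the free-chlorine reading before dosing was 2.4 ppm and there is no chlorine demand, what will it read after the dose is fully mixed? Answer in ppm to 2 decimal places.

Mass of solution: 40.2 L × 1000 mL/L × 1.17 g/mL = 47,030 g.
Available chlorine delivered: 47,030 g × 0.112 = 5268 g as Cl₂.
Concentration rise: 5268 g / 735,000 L = 7.167 mg/L = 7.17 ppm.
Final FC: 2.4 + 7.17 = 9.57 ppm.

9.57 ppm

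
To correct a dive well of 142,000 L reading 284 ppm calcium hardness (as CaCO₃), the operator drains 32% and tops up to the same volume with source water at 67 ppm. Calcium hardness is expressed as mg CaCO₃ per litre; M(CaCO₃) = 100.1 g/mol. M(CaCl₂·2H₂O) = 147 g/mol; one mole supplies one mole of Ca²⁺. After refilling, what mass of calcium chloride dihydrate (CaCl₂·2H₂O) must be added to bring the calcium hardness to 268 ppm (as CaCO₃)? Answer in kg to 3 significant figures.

11.1 kg

After draining 32% and refilling: 284 × 0.68 + 67 × 0.32 = 214.56 ppm.
Deficit to target: 268 − 214.56 = 53.44 mg/L.
As CaCO₃: 53.44 mg/L × 142,000 L = 7588 g; ÷ 100.1 = 75.81 mol Ca²⁺.
Mass: 75.81 × 147 = 11,140 g.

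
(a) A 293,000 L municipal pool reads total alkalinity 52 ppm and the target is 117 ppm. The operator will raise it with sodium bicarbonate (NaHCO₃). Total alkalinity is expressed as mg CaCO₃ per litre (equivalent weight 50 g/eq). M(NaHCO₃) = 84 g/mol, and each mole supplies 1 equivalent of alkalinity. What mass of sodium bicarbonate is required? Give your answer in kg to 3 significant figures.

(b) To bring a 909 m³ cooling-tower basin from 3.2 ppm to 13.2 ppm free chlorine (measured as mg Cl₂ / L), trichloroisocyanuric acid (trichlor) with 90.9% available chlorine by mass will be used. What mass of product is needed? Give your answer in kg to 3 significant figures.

(a) 32.0 kg; (b) 10.0 kg

(a) Alkalinity to add: (117 − 52) = 65 mg/L as CaCO₃ × 293,000 L = 19,040 g as CaCO₃.
(a) Equivalents: 19,040 g ÷ 50 g/eq = 380.9 eq.
(a) NaHCO₃ supplies 1 eq per mole → 380.9 mol.
(a) Mass: 380.9 mol × 84 g/mol = 32,000 g.

(b) Volume: 909 m³ = 909,000 L.
(b) Chlorine deficit: 13.2 − 3.2 = 10 ppm = 10 mg/L as Cl₂.
(b) Cl₂ equivalent needed: 10 mg/L × 909,000 L = 9,090,000 mg = 9090 g.
(b) Product at 90.9% available chlorine: 9090 / 0.909 = 10,000 g.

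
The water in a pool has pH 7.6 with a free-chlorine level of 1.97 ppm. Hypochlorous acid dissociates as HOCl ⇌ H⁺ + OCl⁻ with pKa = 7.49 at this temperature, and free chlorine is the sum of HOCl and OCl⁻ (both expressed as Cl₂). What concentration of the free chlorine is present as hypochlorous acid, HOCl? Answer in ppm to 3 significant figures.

[OCl⁻]/[HOCl] = 10^(pH − pKa) = 10^(7.6 − 7.49) = 10^0.11 = 1.288.
Fraction as HOCl = 1 / (1 + 1.288) = 0.437.
HOCl = 0.437 × 1.97 ppm = 0.8609 ppm.

0.861 ppm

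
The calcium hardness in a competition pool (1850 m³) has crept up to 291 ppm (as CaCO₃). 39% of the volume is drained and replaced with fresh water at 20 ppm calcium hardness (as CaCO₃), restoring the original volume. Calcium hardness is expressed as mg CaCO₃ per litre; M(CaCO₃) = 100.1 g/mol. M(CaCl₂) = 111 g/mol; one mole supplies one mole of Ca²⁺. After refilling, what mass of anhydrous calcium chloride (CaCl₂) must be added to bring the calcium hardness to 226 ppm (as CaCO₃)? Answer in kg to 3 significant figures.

83.5 kg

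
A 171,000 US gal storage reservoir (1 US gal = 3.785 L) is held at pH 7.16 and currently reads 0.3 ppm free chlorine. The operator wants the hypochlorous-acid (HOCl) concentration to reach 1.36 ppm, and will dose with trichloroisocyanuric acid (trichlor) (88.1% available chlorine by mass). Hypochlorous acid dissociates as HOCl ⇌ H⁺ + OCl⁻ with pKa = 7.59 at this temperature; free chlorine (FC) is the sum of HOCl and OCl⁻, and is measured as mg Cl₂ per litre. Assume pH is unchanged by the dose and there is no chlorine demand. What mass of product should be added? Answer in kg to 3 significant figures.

1.15 kg

Volume: 171,000 US gal × 3.785 L/gal = 647,235 L.
[OCl⁻]/[HOCl] = 10^(pH − pKa) = 10^(7.16 − 7.59) = 0.3715; fraction as HOCl = 1/(1 + 0.3715) = 0.7291.
Free chlorine required for 1.36 ppm HOCl: 1.36 / 0.7291 = 1.865 ppm.
FC to add: 1.865 − 0.3 = 1.565 mg/L as Cl₂.
Cl₂ equivalent: 1.565 mg/L × 647,235 L = 1013 g.
Product at 88.1% available Cl: 1013 / 0.881 = 1150 g.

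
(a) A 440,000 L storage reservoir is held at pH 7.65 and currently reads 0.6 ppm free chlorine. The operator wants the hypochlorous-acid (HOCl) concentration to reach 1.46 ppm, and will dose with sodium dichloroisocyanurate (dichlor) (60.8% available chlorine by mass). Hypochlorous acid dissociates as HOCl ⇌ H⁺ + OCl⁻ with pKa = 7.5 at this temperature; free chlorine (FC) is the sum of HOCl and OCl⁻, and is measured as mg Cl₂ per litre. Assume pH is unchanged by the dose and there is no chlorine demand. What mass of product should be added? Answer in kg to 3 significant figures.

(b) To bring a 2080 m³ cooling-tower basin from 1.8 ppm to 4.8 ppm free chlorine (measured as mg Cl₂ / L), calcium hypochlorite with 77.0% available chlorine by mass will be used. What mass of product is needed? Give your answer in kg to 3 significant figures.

(a) [OCl⁻]/[HOCl] = 10^(pH − pKa) = 10^(7.65 − 7.5) = 1.413; fraction as HOCl = 1/(1 + 1.413) = 0.4145.
(a) Free chlorine required for 1.46 ppm HOCl: 1.46 / 0.4145 = 3.522 ppm.
(a) FC to add: 3.522 − 0.6 = 2.922 mg/L as Cl₂.
(a) Cl₂ equivalent: 2.922 mg/L × 440,000 L = 1286 g.
(a) Product at 60.8% available Cl: 1286 / 0.608 = 2115 g.

(b) Volume: 2080 m³ = 2,080,000 L.
(b) Chlorine deficit: 4.8 − 1.8 = 3 ppm = 3 mg/L as Cl₂.
(b) Cl₂ equivalent needed: 3 mg/L × 2,080,000 L = 6,240,000 mg = 6240 g.
(b) Product at 77.0% available chlorine: 6240 / 0.77 = 8104 g.

(a) 2.11 kg; (b) 8.10 kg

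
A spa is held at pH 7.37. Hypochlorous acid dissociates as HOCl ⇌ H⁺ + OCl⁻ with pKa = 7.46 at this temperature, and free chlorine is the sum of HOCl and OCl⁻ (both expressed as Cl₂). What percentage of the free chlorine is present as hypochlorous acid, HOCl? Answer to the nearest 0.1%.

[OCl⁻]/[HOCl] = 10^(pH − pKa) = 10^(7.37 − 7.46) = 10^-0.09 = 0.8128.
Fraction as HOCl = 1 / (1 + 0.8128) = 0.5516.

55.2%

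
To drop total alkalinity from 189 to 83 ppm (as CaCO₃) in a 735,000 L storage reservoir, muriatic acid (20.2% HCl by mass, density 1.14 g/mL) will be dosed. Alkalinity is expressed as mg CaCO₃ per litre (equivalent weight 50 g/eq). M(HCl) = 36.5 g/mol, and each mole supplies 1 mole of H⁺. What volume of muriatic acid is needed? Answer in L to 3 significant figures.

247 L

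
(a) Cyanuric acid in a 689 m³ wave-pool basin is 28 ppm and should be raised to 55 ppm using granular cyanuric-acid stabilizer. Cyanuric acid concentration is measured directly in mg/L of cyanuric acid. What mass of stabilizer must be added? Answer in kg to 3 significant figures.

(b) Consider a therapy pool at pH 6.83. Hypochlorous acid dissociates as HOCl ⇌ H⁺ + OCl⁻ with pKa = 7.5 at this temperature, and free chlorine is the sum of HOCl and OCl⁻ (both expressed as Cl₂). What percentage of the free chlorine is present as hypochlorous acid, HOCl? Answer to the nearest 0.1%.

(a) 18.6 kg; (b) 82.4%

(a) Volume: 689 m³ = 689,000 L.
(a) CYA to add: (55 − 28) = 27 mg/L × 689,000 L = 18,600 g cyanuric acid.

(b) [OCl⁻]/[HOCl] = 10^(pH − pKa) = 10^(6.83 − 7.5) = 10^-0.67 = 0.2138.
(b) Fraction as HOCl = 1 / (1 + 0.2138) = 0.8239.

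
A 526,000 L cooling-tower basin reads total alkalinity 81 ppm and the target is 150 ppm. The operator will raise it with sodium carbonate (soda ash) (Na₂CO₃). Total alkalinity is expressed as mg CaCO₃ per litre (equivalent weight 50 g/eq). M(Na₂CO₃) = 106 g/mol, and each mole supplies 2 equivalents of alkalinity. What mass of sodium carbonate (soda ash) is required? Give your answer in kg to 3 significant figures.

Alkalinity to add: (150 − 81) = 69 mg/L as CaCO₃ × 526,000 L = 36,290 g as CaCO₃.
Equivalents: 36,290 g ÷ 50 g/eq = 725.9 eq.
Each mole of Na₂CO₃ supplies 2 eq, so 725.9 / 2 = 362.9 mol.
Mass: 362.9 mol × 106 g/mol = 38,470 g.

38.5 kg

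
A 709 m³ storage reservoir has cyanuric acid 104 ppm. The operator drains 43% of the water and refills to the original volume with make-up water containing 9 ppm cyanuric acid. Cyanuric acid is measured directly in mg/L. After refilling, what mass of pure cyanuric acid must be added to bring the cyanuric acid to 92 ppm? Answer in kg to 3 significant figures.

20.5 kg

Volume: 709 m³ = 709,000 L.
After draining 43% and refilling: 104 × 0.57 + 9 × 0.43 = 63.15 ppm.
Deficit to target: 92 − 63.15 = 28.85 mg/L.
Mass: 28.85 mg/L × 709,000 L = 20,450 g cyanuric acid.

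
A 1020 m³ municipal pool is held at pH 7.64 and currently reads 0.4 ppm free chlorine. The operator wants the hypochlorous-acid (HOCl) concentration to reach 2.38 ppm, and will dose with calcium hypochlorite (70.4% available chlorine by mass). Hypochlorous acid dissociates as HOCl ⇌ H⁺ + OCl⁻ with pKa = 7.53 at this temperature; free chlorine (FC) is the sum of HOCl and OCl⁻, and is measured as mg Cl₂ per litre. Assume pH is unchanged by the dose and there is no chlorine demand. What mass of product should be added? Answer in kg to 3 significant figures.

Volume: 1020 m³ = 1,020,000 L.
[OCl⁻]/[HOCl] = 10^(pH − pKa) = 10^(7.64 − 7.53) = 1.288; fraction as HOCl = 1/(1 + 1.288) = 0.437.
Free chlorine required for 2.38 ppm HOCl: 2.38 / 0.437 = 5.446 ppm.
FC to add: 5.446 − 0.4 = 5.046 mg/L as Cl₂.
Cl₂ equivalent: 5.046 mg/L × 1,020,000 L = 5147 g.
Product at 70.4% available Cl: 5147 / 0.704 = 7311 g.

7.31 kg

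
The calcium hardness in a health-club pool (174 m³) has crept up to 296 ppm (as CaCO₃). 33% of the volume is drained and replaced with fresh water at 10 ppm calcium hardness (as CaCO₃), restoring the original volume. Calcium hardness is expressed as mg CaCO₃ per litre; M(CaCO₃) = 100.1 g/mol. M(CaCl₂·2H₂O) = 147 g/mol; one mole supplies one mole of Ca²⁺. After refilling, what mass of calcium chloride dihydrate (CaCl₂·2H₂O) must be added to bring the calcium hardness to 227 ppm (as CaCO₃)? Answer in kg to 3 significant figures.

Volume: 174 m³ = 174,000 L.
After draining 33% and refilling: 296 × 0.67 + 10 × 0.33 = 201.62 ppm.
Deficit to target: 227 − 201.62 = 25.38 mg/L.
As CaCO₃: 25.38 mg/L × 174,000 L = 4416 g; ÷ 100.1 = 44.12 mol Ca²⁺.
Mass: 44.12 × 147 = 6485 g.

6.49 kg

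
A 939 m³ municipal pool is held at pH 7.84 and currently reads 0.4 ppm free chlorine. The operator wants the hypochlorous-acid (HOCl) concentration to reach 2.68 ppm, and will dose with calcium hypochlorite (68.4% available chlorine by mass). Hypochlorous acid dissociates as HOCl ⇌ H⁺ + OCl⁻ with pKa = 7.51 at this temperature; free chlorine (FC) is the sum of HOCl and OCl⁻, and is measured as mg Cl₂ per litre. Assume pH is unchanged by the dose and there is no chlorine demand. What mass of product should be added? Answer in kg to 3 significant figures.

11.0 kg

Volume: 939 m³ = 939,000 L.
[OCl⁻]/[HOCl] = 10^(pH − pKa) = 10^(7.84 − 7.51) = 2.138; fraction as HOCl = 1/(1 + 2.138) = 0.3187.
Free chlorine required for 2.68 ppm HOCl: 2.68 / 0.3187 = 8.41 ppm.
FC to add: 8.41 − 0.4 = 8.01 mg/L as Cl₂.
Cl₂ equivalent: 8.01 mg/L × 939,000 L = 7521 g.
Product at 68.4% available Cl: 7521 / 0.684 = 11,000 g.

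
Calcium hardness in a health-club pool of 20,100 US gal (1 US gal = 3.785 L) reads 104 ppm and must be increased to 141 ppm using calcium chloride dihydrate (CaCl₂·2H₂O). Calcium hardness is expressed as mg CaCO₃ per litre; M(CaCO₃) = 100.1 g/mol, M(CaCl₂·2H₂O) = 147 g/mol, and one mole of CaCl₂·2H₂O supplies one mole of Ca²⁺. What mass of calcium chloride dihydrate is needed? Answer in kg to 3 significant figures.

4.13 kg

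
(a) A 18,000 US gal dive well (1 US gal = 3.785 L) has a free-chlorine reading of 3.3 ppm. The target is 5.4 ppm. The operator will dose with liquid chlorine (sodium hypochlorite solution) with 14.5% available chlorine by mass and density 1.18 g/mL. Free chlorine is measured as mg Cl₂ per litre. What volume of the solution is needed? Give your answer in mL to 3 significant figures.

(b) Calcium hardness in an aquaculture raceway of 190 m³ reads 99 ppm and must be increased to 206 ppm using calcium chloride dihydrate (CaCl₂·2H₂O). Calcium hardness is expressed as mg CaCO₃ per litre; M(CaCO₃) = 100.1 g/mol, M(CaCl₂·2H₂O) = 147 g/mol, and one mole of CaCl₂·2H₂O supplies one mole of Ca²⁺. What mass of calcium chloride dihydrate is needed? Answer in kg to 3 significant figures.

(a) 836 mL; (b) 29.9 kg

(a) Volume: 18,000 US gal × 3.785 L/gal = 68,130 L.
(a) Chlorine deficit: 5.4 − 3.3 = 2.1 ppm = 2.1 mg/L as Cl₂.
(a) Cl₂ equivalent needed: 2.1 mg/L × 68,130 L = 143,100 mg = 143.1 g.
(a) Product at 14.5% available chlorine: 143.1 / 0.145 = 986.7 g.
(a) Volume at density 1.18 g/mL: 986.7 g ÷ 1.18 g/mL = 836.2 mL.

(b) Volume: 190 m³ = 190,000 L.
(b) Hardness to add: (206 − 99) = 107 mg/L as CaCO₃ × 190,000 L = 20,330 g as CaCO₃.
(b) Moles of Ca²⁺ (1 mol Ca²⁺ ≡ 1 mol CaCO₃): 20,330 / 100.1 g/mol = 203.1 mol.
(b) Mass of CaCl₂·2H₂O: 203.1 × 147 = 29,860 g.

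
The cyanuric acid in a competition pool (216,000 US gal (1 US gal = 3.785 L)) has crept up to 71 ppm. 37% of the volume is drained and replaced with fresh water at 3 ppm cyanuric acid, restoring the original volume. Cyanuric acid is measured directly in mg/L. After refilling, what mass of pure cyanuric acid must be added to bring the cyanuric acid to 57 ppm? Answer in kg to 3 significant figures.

Volume: 216,000 US gal × 3.785 L/gal = 817,560 L.
After draining 37% and refilling: 71 × 0.63 + 3 × 0.37 = 45.84 ppm.
Deficit to target: 57 − 45.84 = 11.16 mg/L.
Mass: 11.16 mg/L × 817,560 L = 9124 g cyanuric acid.

9.12 kg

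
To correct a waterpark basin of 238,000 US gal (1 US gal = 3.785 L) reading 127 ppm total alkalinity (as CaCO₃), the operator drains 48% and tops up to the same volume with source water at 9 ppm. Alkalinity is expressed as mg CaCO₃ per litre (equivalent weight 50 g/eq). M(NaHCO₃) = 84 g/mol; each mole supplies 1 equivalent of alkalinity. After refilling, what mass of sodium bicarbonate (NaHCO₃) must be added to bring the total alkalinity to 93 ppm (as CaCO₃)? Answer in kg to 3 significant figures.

Volume: 238,000 US gal × 3.785 L/gal = 900,830 L.
After draining 48% and refilling: 127 × 0.52 + 9 × 0.48 = 70.36 ppm.
Deficit to target: 93 − 70.36 = 22.64 mg/L.
As CaCO₃: 22.64 mg/L × 900,830 L = 20,390 g; ÷ 50 g/eq ÷ 1 = 407.9 mol NaHCO₃.
Mass: 407.9 × 84 = 34,260 g.

34.3 kg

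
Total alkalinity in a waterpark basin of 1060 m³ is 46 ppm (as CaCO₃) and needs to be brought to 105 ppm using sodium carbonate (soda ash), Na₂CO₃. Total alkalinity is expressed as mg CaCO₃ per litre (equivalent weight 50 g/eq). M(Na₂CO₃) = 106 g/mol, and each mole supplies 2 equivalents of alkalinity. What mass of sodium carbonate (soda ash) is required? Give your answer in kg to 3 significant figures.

66.3 kg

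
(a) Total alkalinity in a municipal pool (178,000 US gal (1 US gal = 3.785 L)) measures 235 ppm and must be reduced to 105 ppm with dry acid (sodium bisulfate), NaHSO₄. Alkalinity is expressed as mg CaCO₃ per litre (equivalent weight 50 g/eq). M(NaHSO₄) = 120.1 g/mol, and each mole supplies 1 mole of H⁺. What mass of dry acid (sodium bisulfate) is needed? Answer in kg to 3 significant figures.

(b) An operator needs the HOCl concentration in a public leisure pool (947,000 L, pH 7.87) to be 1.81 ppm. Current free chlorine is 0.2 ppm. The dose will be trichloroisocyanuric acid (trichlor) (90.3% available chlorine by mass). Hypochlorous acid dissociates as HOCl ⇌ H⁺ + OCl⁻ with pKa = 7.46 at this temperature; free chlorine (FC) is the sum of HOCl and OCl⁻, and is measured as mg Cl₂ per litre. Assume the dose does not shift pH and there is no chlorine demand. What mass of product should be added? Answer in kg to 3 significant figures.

(a) Volume: 178,000 US gal × 3.785 L/gal = 673,730 L.
(a) Alkalinity to neutralize: (235 − 105) = 130 mg/L as CaCO₃ × 673,730 L = 87,580 g as CaCO₃.
(a) Equivalents of H⁺ required: 87,580 ÷ 50 g/eq = 1752 eq = 1752 mol NaHSO₄.
(a) Mass of NaHSO₄: 1752 × 120.1 = 210,400 g.

(b) [OCl⁻]/[HOCl] = 10^(pH − pKa) = 10^(7.87 − 7.46) = 2.57; fraction as HOCl = 1/(1 + 2.57) = 0.2801.
(b) Free chlorine required for 1.81 ppm HOCl: 1.81 / 0.2801 = 6.462 ppm.
(b) FC to add: 6.462 − 0.2 = 6.262 mg/L as Cl₂.
(b) Cl₂ equivalent: 6.262 mg/L × 947,000 L = 5931 g.
(b) Product at 90.3% available Cl: 5931 / 0.903 = 6568 g.

(a) 210 kg; (b) 6.57 kg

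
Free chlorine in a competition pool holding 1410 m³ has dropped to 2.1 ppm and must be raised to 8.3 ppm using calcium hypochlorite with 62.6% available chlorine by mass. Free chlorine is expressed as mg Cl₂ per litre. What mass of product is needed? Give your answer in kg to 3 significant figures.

14.0 kg

Volume: 1410 m³ = 1,410,000 L.
Chlorine deficit: 8.3 − 2.1 = 6.2 ppm = 6.2 mg/L as Cl₂.
Cl₂ equivalent needed: 6.2 mg/L × 1,410,000 L = 8,742,000 mg = 8742 g.
Product at 62.6% available chlorine: 8742 / 0.626 = 13,960 g.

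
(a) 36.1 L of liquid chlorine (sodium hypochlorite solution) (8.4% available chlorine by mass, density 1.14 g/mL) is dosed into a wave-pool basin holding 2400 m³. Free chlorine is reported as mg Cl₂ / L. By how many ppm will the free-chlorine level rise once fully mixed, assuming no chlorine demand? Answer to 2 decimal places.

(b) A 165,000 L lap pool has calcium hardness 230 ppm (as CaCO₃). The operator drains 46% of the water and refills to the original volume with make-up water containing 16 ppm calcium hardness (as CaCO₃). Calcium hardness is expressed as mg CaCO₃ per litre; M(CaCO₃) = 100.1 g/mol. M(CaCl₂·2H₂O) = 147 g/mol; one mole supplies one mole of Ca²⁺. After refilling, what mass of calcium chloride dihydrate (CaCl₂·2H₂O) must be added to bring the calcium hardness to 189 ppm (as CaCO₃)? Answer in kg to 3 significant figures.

(a) 1.44 ppm; (b) 13.9 kg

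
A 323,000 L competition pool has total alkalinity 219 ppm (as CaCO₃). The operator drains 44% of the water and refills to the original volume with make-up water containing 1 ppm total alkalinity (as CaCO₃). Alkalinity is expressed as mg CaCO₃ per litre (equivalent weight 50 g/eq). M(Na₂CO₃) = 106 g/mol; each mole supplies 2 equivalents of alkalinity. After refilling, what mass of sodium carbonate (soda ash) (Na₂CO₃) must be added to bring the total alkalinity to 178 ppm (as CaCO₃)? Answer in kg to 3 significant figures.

18.8 kg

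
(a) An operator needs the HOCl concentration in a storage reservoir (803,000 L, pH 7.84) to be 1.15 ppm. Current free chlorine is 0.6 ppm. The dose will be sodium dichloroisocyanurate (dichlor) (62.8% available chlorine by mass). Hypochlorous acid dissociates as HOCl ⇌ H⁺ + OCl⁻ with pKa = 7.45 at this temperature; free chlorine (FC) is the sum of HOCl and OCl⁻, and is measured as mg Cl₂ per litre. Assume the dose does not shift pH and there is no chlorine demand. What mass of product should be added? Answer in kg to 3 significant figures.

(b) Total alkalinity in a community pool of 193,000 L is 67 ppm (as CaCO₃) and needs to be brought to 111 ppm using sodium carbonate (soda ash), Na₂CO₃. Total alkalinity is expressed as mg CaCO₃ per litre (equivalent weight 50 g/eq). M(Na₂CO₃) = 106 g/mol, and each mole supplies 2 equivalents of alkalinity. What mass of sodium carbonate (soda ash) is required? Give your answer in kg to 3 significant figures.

(a) 4.31 kg; (b) 9.00 kg

(a) [OCl⁻]/[HOCl] = 10^(pH − pKa) = 10^(7.84 − 7.45) = 2.455; fraction as HOCl = 1/(1 + 2.455) = 0.2895.
(a) Free chlorine required for 1.15 ppm HOCl: 1.15 / 0.2895 = 3.973 ppm.
(a) FC to add: 3.973 − 0.6 = 3.373 mg/L as Cl₂.
(a) Cl₂ equivalent: 3.373 mg/L × 803,000 L = 2708 g.
(a) Product at 62.8% available Cl: 2708 / 0.628 = 4313 g.

(b) Alkalinity to add: (111 − 67) = 44 mg/L as CaCO₃ × 193,000 L = 8492 g as CaCO₃.
(b) Equivalents: 8492 g ÷ 50 g/eq = 169.8 eq.
(b) Each mole of Na₂CO₃ supplies 2 eq, so 169.8 / 2 = 84.92 mol.
(b) Mass: 84.92 mol × 106 g/mol = 9002 g.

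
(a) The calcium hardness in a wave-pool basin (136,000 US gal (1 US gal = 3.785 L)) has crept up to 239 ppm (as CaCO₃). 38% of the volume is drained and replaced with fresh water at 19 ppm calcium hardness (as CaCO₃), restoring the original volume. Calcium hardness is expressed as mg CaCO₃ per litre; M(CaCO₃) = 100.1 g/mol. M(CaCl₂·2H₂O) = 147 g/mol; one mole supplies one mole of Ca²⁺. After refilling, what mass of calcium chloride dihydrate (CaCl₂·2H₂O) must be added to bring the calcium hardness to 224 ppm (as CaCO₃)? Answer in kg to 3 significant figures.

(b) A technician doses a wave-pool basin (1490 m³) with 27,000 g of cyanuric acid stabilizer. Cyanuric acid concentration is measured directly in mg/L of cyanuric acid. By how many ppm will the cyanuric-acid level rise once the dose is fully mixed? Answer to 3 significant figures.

(a) 51.9 kg; (b) 18.1 ppm

(a) Volume: 136,000 US gal × 3.785 L/gal = 514,760 L.
(a) After draining 38% and refilling: 239 × 0.62 + 19 × 0.38 = 155.4 ppm.
(a) Deficit to target: 224 − 155.4 = 68.6 mg/L.
(a) As CaCO₃: 68.6 mg/L × 514,760 L = 35,310 g; ÷ 100.1 = 352.8 mol Ca²⁺.
(a) Mass: 352.8 × 147 = 51,860 g.

(b) Volume: 1490 m³ = 1,490,000 L.
(b) Rise: 27,000 g / 1,490,000 L × 1000 = 18.12 mg/L.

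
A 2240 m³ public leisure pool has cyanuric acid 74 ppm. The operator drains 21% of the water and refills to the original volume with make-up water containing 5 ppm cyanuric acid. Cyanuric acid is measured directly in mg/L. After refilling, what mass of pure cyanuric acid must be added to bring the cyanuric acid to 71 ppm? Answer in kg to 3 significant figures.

25.7 kg

Volume: 2240 m³ = 2,240,000 L.
After draining 21% and refilling: 74 × 0.79 + 5 × 0.21 = 59.51 ppm.
Deficit to target: 71 − 59.51 = 11.49 mg/L.
Mass: 11.49 mg/L × 2,240,000 L = 25,740 g cyanuric acid.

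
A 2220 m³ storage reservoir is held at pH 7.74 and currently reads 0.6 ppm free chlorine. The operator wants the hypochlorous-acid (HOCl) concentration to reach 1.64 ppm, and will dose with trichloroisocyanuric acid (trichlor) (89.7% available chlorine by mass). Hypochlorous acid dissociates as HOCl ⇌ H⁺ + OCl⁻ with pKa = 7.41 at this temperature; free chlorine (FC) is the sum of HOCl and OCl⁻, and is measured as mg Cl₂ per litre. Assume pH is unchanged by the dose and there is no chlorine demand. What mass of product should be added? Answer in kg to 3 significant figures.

11.3 kg

Volume: 2220 m³ = 2,220,000 L.
[OCl⁻]/[HOCl] = 10^(pH − pKa) = 10^(7.74 − 7.41) = 2.138; fraction as HOCl = 1/(1 + 2.138) = 0.3187.
Free chlorine required for 1.64 ppm HOCl: 1.64 / 0.3187 = 5.146 ppm.
FC to add: 5.146 − 0.6 = 4.546 mg/L as Cl₂.
Cl₂ equivalent: 4.546 mg/L × 2,220,000 L = 10,090 g.
Product at 89.7% available Cl: 10,090 / 0.897 = 11,250 g.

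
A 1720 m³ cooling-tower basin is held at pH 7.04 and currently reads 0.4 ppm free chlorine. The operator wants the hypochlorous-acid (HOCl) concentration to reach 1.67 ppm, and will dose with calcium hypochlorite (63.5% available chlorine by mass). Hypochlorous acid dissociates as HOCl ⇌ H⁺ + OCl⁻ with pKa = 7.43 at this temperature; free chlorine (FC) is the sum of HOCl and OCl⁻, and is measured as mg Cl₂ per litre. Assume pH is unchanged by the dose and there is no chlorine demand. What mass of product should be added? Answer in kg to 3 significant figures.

Volume: 1720 m³ = 1,720,000 L.
[OCl⁻]/[HOCl] = 10^(pH − pKa) = 10^(7.04 − 7.43) = 0.4074; fraction as HOCl = 1/(1 + 0.4074) = 0.7105.
Free chlorine required for 1.67 ppm HOCl: 1.67 / 0.7105 = 2.35 ppm.
FC to add: 2.35 − 0.4 = 1.95 mg/L as Cl₂.
Cl₂ equivalent: 1.95 mg/L × 1,720,000 L = 3355 g.
Product at 63.5% available Cl: 3355 / 0.635 = 5283 g.

5.28 kg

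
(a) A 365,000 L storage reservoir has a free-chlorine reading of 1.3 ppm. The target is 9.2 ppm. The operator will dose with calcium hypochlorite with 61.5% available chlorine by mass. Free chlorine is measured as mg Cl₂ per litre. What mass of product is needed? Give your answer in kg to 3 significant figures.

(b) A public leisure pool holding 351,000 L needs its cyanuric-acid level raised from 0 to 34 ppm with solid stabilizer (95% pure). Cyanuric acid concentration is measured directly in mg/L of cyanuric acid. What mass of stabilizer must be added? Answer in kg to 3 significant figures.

(a) 4.69 kg; (b) 12.6 kg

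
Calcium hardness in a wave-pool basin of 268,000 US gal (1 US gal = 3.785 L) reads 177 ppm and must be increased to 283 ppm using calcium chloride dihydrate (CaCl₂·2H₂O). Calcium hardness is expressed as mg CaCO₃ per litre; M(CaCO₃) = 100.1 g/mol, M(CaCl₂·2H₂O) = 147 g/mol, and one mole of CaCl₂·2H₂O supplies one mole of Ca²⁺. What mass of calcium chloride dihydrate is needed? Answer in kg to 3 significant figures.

Volume: 268,000 US gal × 3.785 L/gal = 1,014,380 L.
Hardness to add: (283 − 177) = 106 mg/L as CaCO₃ × 1,014,380 L = 107,500 g as CaCO₃.
Moles of Ca²⁺ (1 mol Ca²⁺ ≡ 1 mol CaCO₃): 107,500 / 100.1 g/mol = 1074 mol.
Mass of CaCl₂·2H₂O: 1074 × 147 = 157,900 g.

158 kg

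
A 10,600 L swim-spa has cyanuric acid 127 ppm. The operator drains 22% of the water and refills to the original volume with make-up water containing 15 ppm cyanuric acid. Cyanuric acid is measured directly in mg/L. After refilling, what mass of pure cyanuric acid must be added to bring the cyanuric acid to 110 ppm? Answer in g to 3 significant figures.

After draining 22% and refilling: 127 × 0.78 + 15 × 0.22 = 102.36 ppm.
Deficit to target: 110 − 102.36 = 7.64 mg/L.
Mass: 7.64 mg/L × 10,600 L = 80.98 g cyanuric acid.

81.0 g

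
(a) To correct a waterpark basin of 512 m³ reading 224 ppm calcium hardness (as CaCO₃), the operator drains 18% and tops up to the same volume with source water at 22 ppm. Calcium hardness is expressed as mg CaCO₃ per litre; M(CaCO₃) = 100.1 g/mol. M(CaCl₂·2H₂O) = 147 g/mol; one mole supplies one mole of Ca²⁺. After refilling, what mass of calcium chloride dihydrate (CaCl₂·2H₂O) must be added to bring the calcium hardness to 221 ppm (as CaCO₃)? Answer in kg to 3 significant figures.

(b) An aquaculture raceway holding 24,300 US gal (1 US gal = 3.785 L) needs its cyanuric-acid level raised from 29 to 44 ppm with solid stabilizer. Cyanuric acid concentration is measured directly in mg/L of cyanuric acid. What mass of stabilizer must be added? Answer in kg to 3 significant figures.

(a) 25.1 kg; (b) 1.38 kg

(a) Volume: 512 m³ = 512,000 L.
(a) After draining 18% and refilling: 224 × 0.82 + 22 × 0.18 = 187.64 ppm.
(a) Deficit to target: 221 − 187.64 = 33.36 mg/L.
(a) As CaCO₃: 33.36 mg/L × 512,000 L = 17,080 g; ÷ 100.1 = 170.6 mol Ca²⁺.
(a) Mass: 170.6 × 147 = 25,080 g.

(b) Volume: 24,300 US gal × 3.785 L/gal = 91,976 L.
(b) CYA to add: (44 − 29) = 15 mg/L × 91,976 L = 1380 g cyanuric acid.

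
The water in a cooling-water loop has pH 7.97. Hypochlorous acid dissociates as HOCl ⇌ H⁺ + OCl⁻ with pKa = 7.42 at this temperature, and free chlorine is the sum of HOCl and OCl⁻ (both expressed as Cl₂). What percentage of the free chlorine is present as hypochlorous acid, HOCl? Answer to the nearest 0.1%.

[OCl⁻]/[HOCl] = 10^(pH − pKa) = 10^(7.97 − 7.42) = 10^0.55 = 3.548.
Fraction as HOCl = 1 / (1 + 3.548) = 0.2199.

22.0%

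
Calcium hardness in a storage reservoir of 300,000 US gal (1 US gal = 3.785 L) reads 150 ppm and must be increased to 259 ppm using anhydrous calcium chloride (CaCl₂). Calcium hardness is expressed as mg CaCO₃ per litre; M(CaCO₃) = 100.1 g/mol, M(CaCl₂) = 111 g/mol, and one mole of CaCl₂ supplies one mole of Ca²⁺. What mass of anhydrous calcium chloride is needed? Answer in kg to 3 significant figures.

Volume: 300,000 US gal × 3.785 L/gal = 1,135,500 L.
Hardness to add: (259 − 150) = 109 mg/L as CaCO₃ × 1,135,500 L = 123,800 g as CaCO₃.
Moles of Ca²⁺ (1 mol Ca²⁺ ≡ 1 mol CaCO₃): 123,800 / 100.1 g/mol = 1236 mol.
Mass of CaCl₂: 1236 × 111 = 137,200 g.

137 kg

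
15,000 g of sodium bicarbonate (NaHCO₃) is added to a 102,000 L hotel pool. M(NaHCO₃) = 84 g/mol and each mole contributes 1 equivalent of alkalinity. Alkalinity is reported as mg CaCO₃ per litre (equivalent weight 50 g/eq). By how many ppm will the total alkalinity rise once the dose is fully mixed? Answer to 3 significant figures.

87.5 ppm

Moles of NaHCO₃: 15,000 g ÷ 84 g/mol = 178.6 mol → 178.6 eq of alkalinity.
As CaCO₃: 178.6 eq × 50 g/eq = 8929 g.
Rise: 8929 g / 102,000 L × 1000 = 87.54 mg/L.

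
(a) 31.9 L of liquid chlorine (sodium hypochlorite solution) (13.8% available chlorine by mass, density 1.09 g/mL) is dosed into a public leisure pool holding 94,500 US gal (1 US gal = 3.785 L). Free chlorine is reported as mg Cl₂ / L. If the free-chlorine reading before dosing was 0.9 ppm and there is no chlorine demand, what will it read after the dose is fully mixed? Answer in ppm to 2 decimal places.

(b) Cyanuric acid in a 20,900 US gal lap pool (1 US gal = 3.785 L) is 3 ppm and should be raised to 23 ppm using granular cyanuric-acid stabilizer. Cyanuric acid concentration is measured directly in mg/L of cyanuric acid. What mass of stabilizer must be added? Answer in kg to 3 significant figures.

(a) Volume: 94,500 US gal × 3.785 L/gal = 357,682 L.
(a) Mass of solution: 31.9 L × 1000 mL/L × 1.09 g/mL = 34,770 g.
(a) Available chlorine delivered: 34,770 g × 0.138 = 4798 g as Cl₂.
(a) Concentration rise: 4798 g / 357,682 L = 13.42 mg/L = 13.42 ppm.
(a) Final FC: 0.9 + 13.42 = 14.32 ppm.

(b) Volume: 20,900 US gal × 3.785 L/gal = 79,106 L.
(b) CYA to add: (23 − 3) = 20 mg/L × 79,106 L = 1582 g cyanuric acid.

(a) 14.32 ppm; (b) 1.58 kg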